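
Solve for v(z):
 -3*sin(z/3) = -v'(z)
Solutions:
 v(z) = C1 - 9*cos(z/3)


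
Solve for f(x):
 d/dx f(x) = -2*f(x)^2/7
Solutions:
 f(x) = 7/(C1 + 2*x)


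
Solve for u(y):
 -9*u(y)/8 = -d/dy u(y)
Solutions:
 u(y) = C1*exp(9*y/8)


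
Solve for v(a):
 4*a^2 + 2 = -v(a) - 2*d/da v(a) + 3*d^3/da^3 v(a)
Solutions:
 v(a) = C3*exp(a) - 4*a^2 + 16*a + (C1*sin(sqrt(3)*a/6) + C2*cos(sqrt(3)*a/6))*exp(-a/2) - 34


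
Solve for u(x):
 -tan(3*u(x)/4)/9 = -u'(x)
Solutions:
 u(x) = -4*asin(C1*exp(x/12))/3 + 4*pi/3
 u(x) = 4*asin(C1*exp(x/12))/3


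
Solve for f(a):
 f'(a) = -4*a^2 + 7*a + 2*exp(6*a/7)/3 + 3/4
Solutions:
 f(a) = C1 - 4*a^3/3 + 7*a^2/2 + 3*a/4 + 7*exp(6*a/7)/9


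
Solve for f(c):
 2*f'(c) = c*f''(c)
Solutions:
 f(c) = C1 + C2*c^3


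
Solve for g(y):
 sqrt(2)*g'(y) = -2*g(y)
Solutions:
 g(y) = C1*exp(-sqrt(2)*y)


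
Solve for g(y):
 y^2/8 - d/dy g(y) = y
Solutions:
 g(y) = C1 + y^3/24 - y^2/2


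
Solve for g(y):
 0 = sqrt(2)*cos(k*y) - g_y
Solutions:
 g(y) = C1 + sqrt(2)*sin(k*y)/k


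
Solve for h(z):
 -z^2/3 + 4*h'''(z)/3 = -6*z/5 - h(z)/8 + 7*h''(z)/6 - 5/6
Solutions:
 h(z) = C1*exp(z/2) + C2*exp(z*(3 - sqrt(57))/16) + C3*exp(z*(3 + sqrt(57))/16) + 8*z^2/3 - 48*z/5 + 388/9


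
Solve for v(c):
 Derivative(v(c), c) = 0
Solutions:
 v(c) = C1


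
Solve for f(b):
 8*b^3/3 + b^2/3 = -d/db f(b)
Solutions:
 f(b) = C1 - 2*b^4/3 - b^3/9


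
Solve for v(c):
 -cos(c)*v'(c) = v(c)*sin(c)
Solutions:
 v(c) = C1*cos(c)


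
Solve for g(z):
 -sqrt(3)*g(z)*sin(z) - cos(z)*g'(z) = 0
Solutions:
 g(z) = C1*cos(z)^(sqrt(3))


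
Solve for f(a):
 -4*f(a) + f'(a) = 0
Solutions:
 f(a) = C1*exp(4*a)


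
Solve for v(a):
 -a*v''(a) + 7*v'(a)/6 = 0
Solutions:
 v(a) = C1 + C2*a^(13/6)


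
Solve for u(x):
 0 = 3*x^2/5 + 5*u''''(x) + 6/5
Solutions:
 u(x) = C1 + C2*x + C3*x^2 + C4*x^3 - x^6/3000 - x^4/100


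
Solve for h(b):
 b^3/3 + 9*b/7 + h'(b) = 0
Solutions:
 h(b) = C1 - b^4/12 - 9*b^2/14


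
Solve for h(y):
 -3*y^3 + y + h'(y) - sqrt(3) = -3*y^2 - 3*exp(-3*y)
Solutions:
 h(y) = C1 + 3*y^4/4 - y^3 - y^2/2 + sqrt(3)*y + exp(-3*y)


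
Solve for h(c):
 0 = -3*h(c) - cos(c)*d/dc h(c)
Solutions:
 h(c) = C1*(sin(c) - 1)^(3/2)/(sin(c) + 1)^(3/2)


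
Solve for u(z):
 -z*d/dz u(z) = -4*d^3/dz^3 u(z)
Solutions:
 u(z) = C1 + Integral(C2*airyai(2^(1/3)*z/2) + C3*airybi(2^(1/3)*z/2), z)


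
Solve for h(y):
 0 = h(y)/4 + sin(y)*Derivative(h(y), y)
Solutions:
 h(y) = C1*(cos(y) + 1)^(1/8)/(cos(y) - 1)^(1/8)


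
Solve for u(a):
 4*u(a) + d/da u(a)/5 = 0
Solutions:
 u(a) = C1*exp(-20*a)


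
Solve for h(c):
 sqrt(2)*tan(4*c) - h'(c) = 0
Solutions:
 h(c) = C1 - sqrt(2)*log(cos(4*c))/4


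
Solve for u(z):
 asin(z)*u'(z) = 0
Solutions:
 u(z) = C1


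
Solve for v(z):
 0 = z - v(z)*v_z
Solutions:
 v(z) = -sqrt(C1 + z^2)
 v(z) = sqrt(C1 + z^2)


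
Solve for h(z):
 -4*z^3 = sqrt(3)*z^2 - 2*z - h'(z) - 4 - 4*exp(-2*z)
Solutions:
 h(z) = C1 + z^4 + sqrt(3)*z^3/3 - z^2 - 4*z + 2*exp(-2*z)


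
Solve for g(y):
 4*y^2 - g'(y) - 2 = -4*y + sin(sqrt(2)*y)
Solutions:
 g(y) = C1 + 4*y^3/3 + 2*y^2 - 2*y + sqrt(2)*cos(sqrt(2)*y)/2


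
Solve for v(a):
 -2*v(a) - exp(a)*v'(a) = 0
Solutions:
 v(a) = C1*exp(2*exp(-a))


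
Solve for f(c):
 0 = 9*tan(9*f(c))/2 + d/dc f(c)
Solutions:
 f(c) = -asin(C1*exp(-81*c/2))/9 + pi/9
 f(c) = asin(C1*exp(-81*c/2))/9


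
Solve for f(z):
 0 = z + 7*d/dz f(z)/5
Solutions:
 f(z) = C1 - 5*z^2/14


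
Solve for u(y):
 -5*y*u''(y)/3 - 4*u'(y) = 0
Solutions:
 u(y) = C1 + C2/y^(7/5)


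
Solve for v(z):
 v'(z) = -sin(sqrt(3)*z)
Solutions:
 v(z) = C1 + sqrt(3)*cos(sqrt(3)*z)/3


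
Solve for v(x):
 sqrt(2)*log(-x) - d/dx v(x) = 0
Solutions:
 v(x) = C1 + sqrt(2)*x*log(-x) - sqrt(2)*x


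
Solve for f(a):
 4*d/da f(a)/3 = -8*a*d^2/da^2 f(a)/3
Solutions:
 f(a) = C1 + C2*sqrt(a)


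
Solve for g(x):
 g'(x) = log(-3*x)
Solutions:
 g(x) = C1 + x*log(-x) + x*(-1 + log(3))


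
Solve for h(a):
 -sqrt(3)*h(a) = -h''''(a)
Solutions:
 h(a) = C1*exp(-3^(1/8)*a) + C2*exp(3^(1/8)*a) + C3*sin(3^(1/8)*a) + C4*cos(3^(1/8)*a)


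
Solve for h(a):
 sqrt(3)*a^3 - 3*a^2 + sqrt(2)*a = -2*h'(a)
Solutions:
 h(a) = C1 - sqrt(3)*a^4/8 + a^3/2 - sqrt(2)*a^2/4


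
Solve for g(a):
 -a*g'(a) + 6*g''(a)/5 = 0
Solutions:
 g(a) = C1 + C2*erfi(sqrt(15)*a/6)


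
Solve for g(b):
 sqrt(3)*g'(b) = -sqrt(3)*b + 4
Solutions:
 g(b) = C1 - b^2/2 + 4*sqrt(3)*b/3


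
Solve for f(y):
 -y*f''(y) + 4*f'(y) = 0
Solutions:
 f(y) = C1 + C2*y^5


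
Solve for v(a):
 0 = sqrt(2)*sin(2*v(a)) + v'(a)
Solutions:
 v(a) = pi - acos((-C1 - exp(4*sqrt(2)*a))/(C1 - exp(4*sqrt(2)*a)))/2
 v(a) = acos((-C1 - exp(4*sqrt(2)*a))/(C1 - exp(4*sqrt(2)*a)))/2


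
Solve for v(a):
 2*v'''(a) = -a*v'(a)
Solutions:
 v(a) = C1 + Integral(C2*airyai(-2^(2/3)*a/2) + C3*airybi(-2^(2/3)*a/2), a)


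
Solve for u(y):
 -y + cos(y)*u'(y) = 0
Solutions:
 u(y) = C1 + Integral(y/cos(y), y)


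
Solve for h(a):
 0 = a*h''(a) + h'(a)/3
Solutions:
 h(a) = C1 + C2*a^(2/3)


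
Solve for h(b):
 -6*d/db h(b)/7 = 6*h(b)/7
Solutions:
 h(b) = C1*exp(-b)


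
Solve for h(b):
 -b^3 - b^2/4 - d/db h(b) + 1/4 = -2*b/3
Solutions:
 h(b) = C1 - b^4/4 - b^3/12 + b^2/3 + b/4


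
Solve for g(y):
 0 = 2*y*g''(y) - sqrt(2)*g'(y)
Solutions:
 g(y) = C1 + C2*y^(sqrt(2)/2 + 1)


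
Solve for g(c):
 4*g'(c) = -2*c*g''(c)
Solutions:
 g(c) = C1 + C2/c


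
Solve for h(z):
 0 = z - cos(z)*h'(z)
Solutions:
 h(z) = C1 + Integral(z/cos(z), z)


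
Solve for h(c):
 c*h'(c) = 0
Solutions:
 h(c) = C1


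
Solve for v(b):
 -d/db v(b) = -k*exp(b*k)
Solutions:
 v(b) = C1 + exp(b*k)


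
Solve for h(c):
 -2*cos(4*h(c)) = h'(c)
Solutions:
 h(c) = -asin((C1 + exp(16*c))/(C1 - exp(16*c)))/4 + pi/4
 h(c) = asin((C1 + exp(16*c))/(C1 - exp(16*c)))/4


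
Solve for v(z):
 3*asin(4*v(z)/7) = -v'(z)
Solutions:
 Integral(1/asin(4*_y/7), (_y, v(z))) = C1 - 3*z


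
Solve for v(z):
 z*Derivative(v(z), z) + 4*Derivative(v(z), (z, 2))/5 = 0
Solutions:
 v(z) = C1 + C2*erf(sqrt(10)*z/4)


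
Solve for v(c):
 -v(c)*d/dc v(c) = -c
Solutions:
 v(c) = -sqrt(C1 + c^2)
 v(c) = sqrt(C1 + c^2)


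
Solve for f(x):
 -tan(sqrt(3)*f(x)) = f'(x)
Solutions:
 f(x) = sqrt(3)*(pi - asin(C1*exp(-sqrt(3)*x)))/3
 f(x) = sqrt(3)*asin(C1*exp(-sqrt(3)*x))/3


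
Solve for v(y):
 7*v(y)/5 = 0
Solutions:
 v(y) = 0


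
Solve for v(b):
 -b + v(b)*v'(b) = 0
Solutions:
 v(b) = -sqrt(C1 + b^2)
 v(b) = sqrt(C1 + b^2)


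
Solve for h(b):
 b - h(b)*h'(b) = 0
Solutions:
 h(b) = -sqrt(C1 + b^2)
 h(b) = sqrt(C1 + b^2)


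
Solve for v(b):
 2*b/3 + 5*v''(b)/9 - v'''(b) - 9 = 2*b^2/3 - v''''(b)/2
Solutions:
 v(b) = C1 + C2*b + b^4/10 + 13*b^3/25 + 2457*b^2/250 + (C3*sin(b/3) + C4*cos(b/3))*exp(b)


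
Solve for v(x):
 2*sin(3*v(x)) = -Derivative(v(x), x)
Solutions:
 v(x) = -acos((-C1 - exp(12*x))/(C1 - exp(12*x)))/3 + 2*pi/3
 v(x) = acos((-C1 - exp(12*x))/(C1 - exp(12*x)))/3


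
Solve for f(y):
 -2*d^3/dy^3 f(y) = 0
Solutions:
 f(y) = C1 + C2*y + C3*y^2


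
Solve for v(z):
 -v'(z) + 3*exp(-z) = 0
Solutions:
 v(z) = C1 - 3*exp(-z)


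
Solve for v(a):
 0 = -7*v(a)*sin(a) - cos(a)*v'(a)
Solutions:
 v(a) = C1*cos(a)^7


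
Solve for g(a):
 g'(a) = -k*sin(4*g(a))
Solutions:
 g(a) = -acos((-C1 - exp(8*a*k))/(C1 - exp(8*a*k)))/4 + pi/2
 g(a) = acos((-C1 - exp(8*a*k))/(C1 - exp(8*a*k)))/4


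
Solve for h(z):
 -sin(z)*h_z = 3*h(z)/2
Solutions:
 h(z) = C1*(cos(z) + 1)^(3/4)/(cos(z) - 1)^(3/4)


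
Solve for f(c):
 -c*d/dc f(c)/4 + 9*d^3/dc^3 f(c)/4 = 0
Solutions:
 f(c) = C1 + Integral(C2*airyai(3^(1/3)*c/3) + C3*airybi(3^(1/3)*c/3), c)


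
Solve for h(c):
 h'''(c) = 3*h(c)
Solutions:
 h(c) = C3*exp(3^(1/3)*c) + (C1*sin(3^(5/6)*c/2) + C2*cos(3^(5/6)*c/2))*exp(-3^(1/3)*c/2)


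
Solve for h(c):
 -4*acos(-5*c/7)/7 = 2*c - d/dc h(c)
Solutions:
 h(c) = C1 + c^2 + 4*c*acos(-5*c/7)/7 + 4*sqrt(49 - 25*c^2)/35


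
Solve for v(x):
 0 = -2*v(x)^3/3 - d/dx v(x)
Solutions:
 v(x) = -sqrt(6)*sqrt(-1/(C1 - 2*x))/2
 v(x) = sqrt(6)*sqrt(-1/(C1 - 2*x))/2


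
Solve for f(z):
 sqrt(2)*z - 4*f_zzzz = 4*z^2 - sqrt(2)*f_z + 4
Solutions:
 f(z) = C1 + C4*exp(sqrt(2)*z/2) + 2*sqrt(2)*z^3/3 - z^2/2 + 2*sqrt(2)*z + (C2*sin(sqrt(6)*z/4) + C3*cos(sqrt(6)*z/4))*exp(-sqrt(2)*z/4)


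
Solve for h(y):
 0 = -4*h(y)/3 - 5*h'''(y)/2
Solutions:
 h(y) = C3*exp(-2*15^(2/3)*y/15) + (C1*sin(3^(1/6)*5^(2/3)*y/5) + C2*cos(3^(1/6)*5^(2/3)*y/5))*exp(15^(2/3)*y/15)


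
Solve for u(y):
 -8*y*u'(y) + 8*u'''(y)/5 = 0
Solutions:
 u(y) = C1 + Integral(C2*airyai(5^(1/3)*y) + C3*airybi(5^(1/3)*y), y)


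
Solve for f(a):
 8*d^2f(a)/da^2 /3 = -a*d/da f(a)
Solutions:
 f(a) = C1 + C2*erf(sqrt(3)*a/4)


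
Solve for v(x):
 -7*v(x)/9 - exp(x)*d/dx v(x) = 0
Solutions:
 v(x) = C1*exp(7*exp(-x)/9)


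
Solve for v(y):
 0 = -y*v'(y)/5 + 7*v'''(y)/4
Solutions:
 v(y) = C1 + Integral(C2*airyai(70^(2/3)*y/35) + C3*airybi(70^(2/3)*y/35), y)


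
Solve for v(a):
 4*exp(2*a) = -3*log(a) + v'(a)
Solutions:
 v(a) = C1 + 3*a*log(a) - 3*a + 2*exp(2*a)


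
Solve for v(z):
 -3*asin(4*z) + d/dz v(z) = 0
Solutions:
 v(z) = C1 + 3*z*asin(4*z) + 3*sqrt(1 - 16*z^2)/4


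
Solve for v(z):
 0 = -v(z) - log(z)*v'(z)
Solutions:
 v(z) = C1*exp(-li(z))


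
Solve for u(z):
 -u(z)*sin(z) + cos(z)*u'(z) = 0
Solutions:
 u(z) = C1/cos(z)


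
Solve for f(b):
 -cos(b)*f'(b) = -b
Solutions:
 f(b) = C1 + Integral(b/cos(b), b)


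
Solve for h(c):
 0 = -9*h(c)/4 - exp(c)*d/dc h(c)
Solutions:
 h(c) = C1*exp(9*exp(-c)/4)


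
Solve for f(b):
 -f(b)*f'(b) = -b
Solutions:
 f(b) = -sqrt(C1 + b^2)
 f(b) = sqrt(C1 + b^2)


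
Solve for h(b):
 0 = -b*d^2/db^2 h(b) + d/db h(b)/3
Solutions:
 h(b) = C1 + C2*b^(4/3)


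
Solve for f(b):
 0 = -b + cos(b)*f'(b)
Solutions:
 f(b) = C1 + Integral(b/cos(b), b)


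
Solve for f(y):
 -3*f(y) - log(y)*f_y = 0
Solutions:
 f(y) = C1*exp(-3*li(y))


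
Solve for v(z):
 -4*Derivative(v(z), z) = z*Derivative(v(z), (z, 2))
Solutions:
 v(z) = C1 + C2/z^3


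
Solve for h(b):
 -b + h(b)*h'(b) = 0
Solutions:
 h(b) = -sqrt(C1 + b^2)
 h(b) = sqrt(C1 + b^2)


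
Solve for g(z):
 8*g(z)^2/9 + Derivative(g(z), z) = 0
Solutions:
 g(z) = 9/(C1 + 8*z)


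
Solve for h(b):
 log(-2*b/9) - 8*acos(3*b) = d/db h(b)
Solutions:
 h(b) = C1 + b*log(-b) - 8*b*acos(3*b) - 2*b*log(3) - b + b*log(2) + 8*sqrt(1 - 9*b^2)/3


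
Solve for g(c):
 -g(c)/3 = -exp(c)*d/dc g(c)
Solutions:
 g(c) = C1*exp(-exp(-c)/3)


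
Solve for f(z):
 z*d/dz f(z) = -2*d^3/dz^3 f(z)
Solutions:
 f(z) = C1 + Integral(C2*airyai(-2^(2/3)*z/2) + C3*airybi(-2^(2/3)*z/2), z)


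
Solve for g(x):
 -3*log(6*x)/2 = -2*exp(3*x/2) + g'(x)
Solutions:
 g(x) = C1 - 3*x*log(x)/2 + 3*x*(1 - log(6))/2 + 4*exp(3*x/2)/3


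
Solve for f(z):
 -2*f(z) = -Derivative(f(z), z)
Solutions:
 f(z) = C1*exp(2*z)


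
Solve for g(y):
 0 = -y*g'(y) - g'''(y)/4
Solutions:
 g(y) = C1 + Integral(C2*airyai(-2^(2/3)*y) + C3*airybi(-2^(2/3)*y), y)


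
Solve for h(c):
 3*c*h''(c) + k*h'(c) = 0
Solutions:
 h(c) = C1 + c^(1 - re(k)/3)*(C2*sin(log(c)*Abs(im(k))/3) + C3*cos(log(c)*im(k)/3))


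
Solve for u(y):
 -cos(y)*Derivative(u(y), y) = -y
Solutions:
 u(y) = C1 + Integral(y/cos(y), y)


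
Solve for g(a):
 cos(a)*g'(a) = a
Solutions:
 g(a) = C1 + Integral(a/cos(a), a)


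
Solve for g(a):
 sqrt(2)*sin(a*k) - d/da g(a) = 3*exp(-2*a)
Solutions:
 g(a) = C1 + 3*exp(-2*a)/2 - sqrt(2)*cos(a*k)/k


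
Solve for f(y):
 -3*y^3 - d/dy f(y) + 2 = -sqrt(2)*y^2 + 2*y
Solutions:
 f(y) = C1 - 3*y^4/4 + sqrt(2)*y^3/3 - y^2 + 2*y


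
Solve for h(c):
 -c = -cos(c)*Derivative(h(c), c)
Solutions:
 h(c) = C1 + Integral(c/cos(c), c)


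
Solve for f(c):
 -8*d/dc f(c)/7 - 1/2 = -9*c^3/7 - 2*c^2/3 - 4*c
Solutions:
 f(c) = C1 + 9*c^4/32 + 7*c^3/36 + 7*c^2/4 - 7*c/16


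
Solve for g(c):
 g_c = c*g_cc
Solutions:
 g(c) = C1 + C2*c^2


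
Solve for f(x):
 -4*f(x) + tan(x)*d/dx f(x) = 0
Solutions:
 f(x) = C1*sin(x)^4


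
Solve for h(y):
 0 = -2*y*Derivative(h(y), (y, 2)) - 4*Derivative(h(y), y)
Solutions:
 h(y) = C1 + C2/y


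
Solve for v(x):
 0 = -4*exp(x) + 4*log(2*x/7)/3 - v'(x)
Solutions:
 v(x) = C1 + 4*x*log(x)/3 + 4*x*(-log(7) - 1 + log(2))/3 - 4*exp(x)


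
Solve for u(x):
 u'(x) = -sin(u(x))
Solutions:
 u(x) = -acos((-C1 - exp(2*x))/(C1 - exp(2*x))) + 2*pi
 u(x) = acos((-C1 - exp(2*x))/(C1 - exp(2*x)))


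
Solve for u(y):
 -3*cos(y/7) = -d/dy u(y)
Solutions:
 u(y) = C1 + 21*sin(y/7)


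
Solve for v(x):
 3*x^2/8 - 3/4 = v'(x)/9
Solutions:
 v(x) = C1 + 9*x^3/8 - 27*x/4


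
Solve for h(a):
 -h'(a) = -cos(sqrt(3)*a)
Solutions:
 h(a) = C1 + sqrt(3)*sin(sqrt(3)*a)/3


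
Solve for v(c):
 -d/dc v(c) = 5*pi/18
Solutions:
 v(c) = C1 - 5*pi*c/18


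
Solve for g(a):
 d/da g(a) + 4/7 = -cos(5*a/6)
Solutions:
 g(a) = C1 - 4*a/7 - 6*sin(5*a/6)/5


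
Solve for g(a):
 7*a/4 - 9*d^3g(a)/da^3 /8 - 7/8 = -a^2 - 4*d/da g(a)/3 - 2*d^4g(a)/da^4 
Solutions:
 g(a) = C1 + C2*exp(a*(27*3^(1/3)/(64*sqrt(3934) + 4015)^(1/3) + 18 + 3^(2/3)*(64*sqrt(3934) + 4015)^(1/3))/96)*sin(3^(1/6)*a*(-(64*sqrt(3934) + 4015)^(1/3) + 9*3^(2/3)/(64*sqrt(3934) + 4015)^(1/3))/32) + C3*exp(a*(27*3^(1/3)/(64*sqrt(3934) + 4015)^(1/3) + 18 + 3^(2/3)*(64*sqrt(3934) + 4015)^(1/3))/96)*cos(3^(1/6)*a*(-(64*sqrt(3934) + 4015)^(1/3) + 9*3^(2/3)/(64*sqrt(3934) + 4015)^(1/3))/32) + C4*exp(a*(-3^(2/3)*(64*sqrt(3934) + 4015)^(1/3) - 27*3^(1/3)/(64*sqrt(3934) + 4015)^(1/3) + 9)/48) - a^3/4 - 21*a^2/32 - 39*a/64


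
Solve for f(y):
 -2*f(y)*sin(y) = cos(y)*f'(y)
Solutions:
 f(y) = C1*cos(y)^2


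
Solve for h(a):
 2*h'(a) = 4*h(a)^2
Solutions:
 h(a) = -1/(C1 + 2*a)


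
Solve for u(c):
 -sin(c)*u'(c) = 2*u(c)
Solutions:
 u(c) = C1*(cos(c) + 1)/(cos(c) - 1)


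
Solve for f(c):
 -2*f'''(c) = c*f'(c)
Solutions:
 f(c) = C1 + Integral(C2*airyai(-2^(2/3)*c/2) + C3*airybi(-2^(2/3)*c/2), c)


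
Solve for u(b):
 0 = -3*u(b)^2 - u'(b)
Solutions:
 u(b) = 1/(C1 + 3*b)


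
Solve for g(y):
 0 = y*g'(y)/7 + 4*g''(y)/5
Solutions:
 g(y) = C1 + C2*erf(sqrt(70)*y/28)


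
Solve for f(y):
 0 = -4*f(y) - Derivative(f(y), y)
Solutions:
 f(y) = C1*exp(-4*y)


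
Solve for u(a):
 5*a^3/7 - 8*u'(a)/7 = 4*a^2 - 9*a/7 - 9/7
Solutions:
 u(a) = C1 + 5*a^4/32 - 7*a^3/6 + 9*a^2/16 + 9*a/8


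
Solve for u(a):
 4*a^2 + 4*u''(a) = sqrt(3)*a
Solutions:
 u(a) = C1 + C2*a - a^4/12 + sqrt(3)*a^3/24


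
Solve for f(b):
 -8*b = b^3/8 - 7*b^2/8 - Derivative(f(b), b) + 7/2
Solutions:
 f(b) = C1 + b^4/32 - 7*b^3/24 + 4*b^2 + 7*b/2


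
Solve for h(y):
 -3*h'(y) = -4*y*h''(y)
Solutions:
 h(y) = C1 + C2*y^(7/4)


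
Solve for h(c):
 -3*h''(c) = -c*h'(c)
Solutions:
 h(c) = C1 + C2*erfi(sqrt(6)*c/6)


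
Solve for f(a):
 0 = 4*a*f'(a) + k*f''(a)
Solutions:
 f(a) = C1 + C2*sqrt(k)*erf(sqrt(2)*a*sqrt(1/k))


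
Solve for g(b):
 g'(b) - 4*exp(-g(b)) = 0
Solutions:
 g(b) = log(C1 + 4*b)


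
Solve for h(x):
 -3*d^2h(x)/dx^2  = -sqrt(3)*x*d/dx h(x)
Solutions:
 h(x) = C1 + C2*erfi(sqrt(2)*3^(3/4)*x/6)


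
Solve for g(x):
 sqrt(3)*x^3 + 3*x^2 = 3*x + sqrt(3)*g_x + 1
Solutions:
 g(x) = C1 + x^4/4 + sqrt(3)*x^3/3 - sqrt(3)*x^2/2 - sqrt(3)*x/3


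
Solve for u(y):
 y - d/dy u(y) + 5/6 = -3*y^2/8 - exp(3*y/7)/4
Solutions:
 u(y) = C1 + y^3/8 + y^2/2 + 5*y/6 + 7*exp(3*y/7)/12


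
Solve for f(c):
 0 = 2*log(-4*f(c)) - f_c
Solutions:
 -Integral(1/(log(-_y) + 2*log(2)), (_y, f(c)))/2 = C1 - c


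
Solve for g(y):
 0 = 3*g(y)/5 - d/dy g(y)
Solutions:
 g(y) = C1*exp(3*y/5)


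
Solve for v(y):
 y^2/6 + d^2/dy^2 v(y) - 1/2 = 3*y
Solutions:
 v(y) = C1 + C2*y - y^4/72 + y^3/2 + y^2/4


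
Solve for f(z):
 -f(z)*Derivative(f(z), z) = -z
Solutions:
 f(z) = -sqrt(C1 + z^2)
 f(z) = sqrt(C1 + z^2)


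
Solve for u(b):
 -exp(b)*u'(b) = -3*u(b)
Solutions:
 u(b) = C1*exp(-3*exp(-b))


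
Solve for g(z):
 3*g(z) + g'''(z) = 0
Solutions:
 g(z) = C3*exp(-3^(1/3)*z) + (C1*sin(3^(5/6)*z/2) + C2*cos(3^(5/6)*z/2))*exp(3^(1/3)*z/2)


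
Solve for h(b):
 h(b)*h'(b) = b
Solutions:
 h(b) = -sqrt(C1 + b^2)
 h(b) = sqrt(C1 + b^2)


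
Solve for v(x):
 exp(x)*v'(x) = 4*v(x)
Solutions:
 v(x) = C1*exp(-4*exp(-x))


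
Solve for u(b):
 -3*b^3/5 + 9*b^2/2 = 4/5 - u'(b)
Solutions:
 u(b) = C1 + 3*b^4/20 - 3*b^3/2 + 4*b/5


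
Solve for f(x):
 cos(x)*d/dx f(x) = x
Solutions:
 f(x) = C1 + Integral(x/cos(x), x)


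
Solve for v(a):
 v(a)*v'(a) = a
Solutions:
 v(a) = -sqrt(C1 + a^2)
 v(a) = sqrt(C1 + a^2)


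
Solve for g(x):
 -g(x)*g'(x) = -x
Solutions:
 g(x) = -sqrt(C1 + x^2)
 g(x) = sqrt(C1 + x^2)


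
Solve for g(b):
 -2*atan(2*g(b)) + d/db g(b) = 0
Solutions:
 Integral(1/atan(2*_y), (_y, g(b))) = C1 + 2*b


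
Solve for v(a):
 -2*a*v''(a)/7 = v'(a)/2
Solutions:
 v(a) = C1 + C2/a^(3/4)


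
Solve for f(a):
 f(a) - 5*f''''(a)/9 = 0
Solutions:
 f(a) = C1*exp(-sqrt(3)*5^(3/4)*a/5) + C2*exp(sqrt(3)*5^(3/4)*a/5) + C3*sin(sqrt(3)*5^(3/4)*a/5) + C4*cos(sqrt(3)*5^(3/4)*a/5)


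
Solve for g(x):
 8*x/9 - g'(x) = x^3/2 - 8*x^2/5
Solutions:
 g(x) = C1 - x^4/8 + 8*x^3/15 + 4*x^2/9


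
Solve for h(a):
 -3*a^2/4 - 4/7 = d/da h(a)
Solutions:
 h(a) = C1 - a^3/4 - 4*a/7


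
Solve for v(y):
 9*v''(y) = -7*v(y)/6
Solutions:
 v(y) = C1*sin(sqrt(42)*y/18) + C2*cos(sqrt(42)*y/18)


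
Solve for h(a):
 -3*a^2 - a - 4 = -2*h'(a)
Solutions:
 h(a) = C1 + a^3/2 + a^2/4 + 2*a


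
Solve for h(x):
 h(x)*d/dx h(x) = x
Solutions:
 h(x) = -sqrt(C1 + x^2)
 h(x) = sqrt(C1 + x^2)


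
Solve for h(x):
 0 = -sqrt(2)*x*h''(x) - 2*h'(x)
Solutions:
 h(x) = C1 + C2*x^(1 - sqrt(2))


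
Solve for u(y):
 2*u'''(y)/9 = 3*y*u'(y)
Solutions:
 u(y) = C1 + Integral(C2*airyai(3*2^(2/3)*y/2) + C3*airybi(3*2^(2/3)*y/2), y)


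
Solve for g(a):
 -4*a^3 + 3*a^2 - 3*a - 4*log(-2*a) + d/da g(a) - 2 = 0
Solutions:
 g(a) = C1 + a^4 - a^3 + 3*a^2/2 + 4*a*log(-a) + 2*a*(-1 + 2*log(2))


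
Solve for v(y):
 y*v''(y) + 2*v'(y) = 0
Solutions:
 v(y) = C1 + C2/y


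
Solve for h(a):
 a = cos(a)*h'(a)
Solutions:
 h(a) = C1 + Integral(a/cos(a), a)


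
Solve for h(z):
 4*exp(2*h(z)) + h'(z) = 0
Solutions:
 h(z) = log(-sqrt(-1/(C1 - 4*z))) - log(2)/2
 h(z) = log(-1/(C1 - 4*z))/2 - log(2)/2


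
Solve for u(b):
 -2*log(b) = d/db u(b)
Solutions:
 u(b) = C1 - 2*b*log(b) + 2*b


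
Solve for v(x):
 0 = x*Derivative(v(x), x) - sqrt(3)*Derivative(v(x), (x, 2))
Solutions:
 v(x) = C1 + C2*erfi(sqrt(2)*3^(3/4)*x/6)


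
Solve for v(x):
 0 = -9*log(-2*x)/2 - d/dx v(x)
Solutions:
 v(x) = C1 - 9*x*log(-x)/2 + 9*x*(1 - log(2))/2


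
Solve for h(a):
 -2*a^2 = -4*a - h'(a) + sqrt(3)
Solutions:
 h(a) = C1 + 2*a^3/3 - 2*a^2 + sqrt(3)*a


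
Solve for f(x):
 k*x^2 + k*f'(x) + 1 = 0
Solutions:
 f(x) = C1 - x^3/3 - x/k


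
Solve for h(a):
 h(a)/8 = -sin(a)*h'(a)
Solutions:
 h(a) = C1*(cos(a) + 1)^(1/16)/(cos(a) - 1)^(1/16)


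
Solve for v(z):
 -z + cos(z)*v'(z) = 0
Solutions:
 v(z) = C1 + Integral(z/cos(z), z)


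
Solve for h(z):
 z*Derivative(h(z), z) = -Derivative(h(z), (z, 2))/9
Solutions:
 h(z) = C1 + C2*erf(3*sqrt(2)*z/2)


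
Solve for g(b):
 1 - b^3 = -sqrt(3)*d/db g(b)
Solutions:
 g(b) = C1 + sqrt(3)*b^4/12 - sqrt(3)*b/3


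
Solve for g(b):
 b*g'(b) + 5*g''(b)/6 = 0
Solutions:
 g(b) = C1 + C2*erf(sqrt(15)*b/5)


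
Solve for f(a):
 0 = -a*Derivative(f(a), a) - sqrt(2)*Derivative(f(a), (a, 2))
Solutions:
 f(a) = C1 + C2*erf(2^(1/4)*a/2)


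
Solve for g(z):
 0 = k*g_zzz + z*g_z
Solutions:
 g(z) = C1 + Integral(C2*airyai(z*(-1/k)^(1/3)) + C3*airybi(z*(-1/k)^(1/3)), z)


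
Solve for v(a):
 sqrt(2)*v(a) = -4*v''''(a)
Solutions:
 v(a) = (C1*sin(2^(1/8)*a/2) + C2*cos(2^(1/8)*a/2))*exp(-2^(1/8)*a/2) + (C3*sin(2^(1/8)*a/2) + C4*cos(2^(1/8)*a/2))*exp(2^(1/8)*a/2)


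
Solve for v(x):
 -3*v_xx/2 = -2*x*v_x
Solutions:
 v(x) = C1 + C2*erfi(sqrt(6)*x/3)


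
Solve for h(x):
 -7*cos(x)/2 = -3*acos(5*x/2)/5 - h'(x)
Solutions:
 h(x) = C1 - 3*x*acos(5*x/2)/5 + 3*sqrt(4 - 25*x^2)/25 + 7*sin(x)/2


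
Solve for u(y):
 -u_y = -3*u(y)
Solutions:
 u(y) = C1*exp(3*y)


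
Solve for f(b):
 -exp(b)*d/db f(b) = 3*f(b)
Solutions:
 f(b) = C1*exp(3*exp(-b))


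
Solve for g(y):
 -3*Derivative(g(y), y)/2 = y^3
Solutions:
 g(y) = C1 - y^4/6


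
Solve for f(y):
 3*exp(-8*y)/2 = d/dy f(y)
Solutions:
 f(y) = C1 - 3*exp(-8*y)/16


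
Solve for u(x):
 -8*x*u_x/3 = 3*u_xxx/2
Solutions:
 u(x) = C1 + Integral(C2*airyai(-2*6^(1/3)*x/3) + C3*airybi(-2*6^(1/3)*x/3), x)


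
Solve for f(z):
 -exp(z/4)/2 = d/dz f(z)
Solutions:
 f(z) = C1 - 2*exp(z/4)


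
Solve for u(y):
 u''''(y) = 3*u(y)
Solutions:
 u(y) = C1*exp(-3^(1/4)*y) + C2*exp(3^(1/4)*y) + C3*sin(3^(1/4)*y) + C4*cos(3^(1/4)*y)


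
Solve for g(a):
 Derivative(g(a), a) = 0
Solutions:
 g(a) = C1


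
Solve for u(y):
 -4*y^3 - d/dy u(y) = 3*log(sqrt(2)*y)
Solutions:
 u(y) = C1 - y^4 - 3*y*log(y) - 3*y*log(2)/2 + 3*y


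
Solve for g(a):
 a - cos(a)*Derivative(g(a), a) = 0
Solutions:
 g(a) = C1 + Integral(a/cos(a), a)


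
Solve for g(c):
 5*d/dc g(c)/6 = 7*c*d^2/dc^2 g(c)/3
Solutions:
 g(c) = C1 + C2*c^(19/14)


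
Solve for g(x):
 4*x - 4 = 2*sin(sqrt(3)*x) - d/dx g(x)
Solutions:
 g(x) = C1 - 2*x^2 + 4*x - 2*sqrt(3)*cos(sqrt(3)*x)/3


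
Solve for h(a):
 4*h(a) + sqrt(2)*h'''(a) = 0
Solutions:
 h(a) = C3*exp(-sqrt(2)*a) + (C1*sin(sqrt(6)*a/2) + C2*cos(sqrt(6)*a/2))*exp(sqrt(2)*a/2)


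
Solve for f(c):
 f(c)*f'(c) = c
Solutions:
 f(c) = -sqrt(C1 + c^2)
 f(c) = sqrt(C1 + c^2)


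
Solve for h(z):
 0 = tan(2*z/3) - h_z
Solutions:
 h(z) = C1 - 3*log(cos(2*z/3))/2


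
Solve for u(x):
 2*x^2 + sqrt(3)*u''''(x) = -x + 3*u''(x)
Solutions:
 u(x) = C1 + C2*x + C3*exp(-3^(1/4)*x) + C4*exp(3^(1/4)*x) + x^4/18 + x^3/18 + 2*sqrt(3)*x^2/9


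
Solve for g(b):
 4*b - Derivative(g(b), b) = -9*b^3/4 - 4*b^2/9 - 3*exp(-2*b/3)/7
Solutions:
 g(b) = C1 + 9*b^4/16 + 4*b^3/27 + 2*b^2 - 9*exp(-2*b/3)/14


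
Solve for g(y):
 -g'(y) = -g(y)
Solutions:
 g(y) = C1*exp(y)


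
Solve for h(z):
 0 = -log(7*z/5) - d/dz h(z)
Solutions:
 h(z) = C1 - z*log(z) + z*log(5/7) + z


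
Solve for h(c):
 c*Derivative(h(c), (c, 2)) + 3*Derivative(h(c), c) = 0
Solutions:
 h(c) = C1 + C2/c^2


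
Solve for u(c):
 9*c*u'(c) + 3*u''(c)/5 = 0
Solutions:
 u(c) = C1 + C2*erf(sqrt(30)*c/2)


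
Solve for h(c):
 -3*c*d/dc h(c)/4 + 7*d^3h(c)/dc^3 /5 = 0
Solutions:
 h(c) = C1 + Integral(C2*airyai(1470^(1/3)*c/14) + C3*airybi(1470^(1/3)*c/14), c)


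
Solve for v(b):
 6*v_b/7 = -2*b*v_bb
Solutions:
 v(b) = C1 + C2*b^(4/7)


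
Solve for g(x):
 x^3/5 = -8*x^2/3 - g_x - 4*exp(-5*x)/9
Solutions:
 g(x) = C1 - x^4/20 - 8*x^3/9 + 4*exp(-5*x)/45


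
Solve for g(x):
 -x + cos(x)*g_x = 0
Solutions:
 g(x) = C1 + Integral(x/cos(x), x)


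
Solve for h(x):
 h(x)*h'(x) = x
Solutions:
 h(x) = -sqrt(C1 + x^2)
 h(x) = sqrt(C1 + x^2)


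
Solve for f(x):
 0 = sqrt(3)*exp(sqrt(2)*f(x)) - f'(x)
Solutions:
 f(x) = sqrt(2)*(2*log(-1/(C1 + sqrt(3)*x)) - log(2))/4


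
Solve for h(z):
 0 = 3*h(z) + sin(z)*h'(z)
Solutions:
 h(z) = C1*(cos(z) + 1)^(3/2)/(cos(z) - 1)^(3/2)


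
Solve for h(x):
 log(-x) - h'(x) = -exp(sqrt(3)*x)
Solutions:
 h(x) = C1 + x*log(-x) - x + sqrt(3)*exp(sqrt(3)*x)/3


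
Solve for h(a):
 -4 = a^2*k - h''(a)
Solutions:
 h(a) = C1 + C2*a + a^4*k/12 + 2*a^2


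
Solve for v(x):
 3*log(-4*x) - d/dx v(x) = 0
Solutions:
 v(x) = C1 + 3*x*log(-x) + 3*x*(-1 + 2*log(2))


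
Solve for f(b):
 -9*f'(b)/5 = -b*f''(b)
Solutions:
 f(b) = C1 + C2*b^(14/5)


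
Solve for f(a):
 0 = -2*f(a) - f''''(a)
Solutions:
 f(a) = (C1*sin(2^(3/4)*a/2) + C2*cos(2^(3/4)*a/2))*exp(-2^(3/4)*a/2) + (C3*sin(2^(3/4)*a/2) + C4*cos(2^(3/4)*a/2))*exp(2^(3/4)*a/2)


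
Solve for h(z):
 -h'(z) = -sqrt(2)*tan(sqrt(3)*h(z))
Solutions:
 h(z) = sqrt(3)*(pi - asin(C1*exp(sqrt(6)*z)))/3
 h(z) = sqrt(3)*asin(C1*exp(sqrt(6)*z))/3


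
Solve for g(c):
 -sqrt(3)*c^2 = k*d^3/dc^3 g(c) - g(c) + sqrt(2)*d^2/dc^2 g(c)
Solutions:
 g(c) = C1*exp(-c*((sqrt(((-27 + 4*sqrt(2)/k^2)^2 - 32/k^4)/k^2)/2 - 27/(2*k) + 2*sqrt(2)/k^3)^(1/3) + sqrt(2)/k + 2/(k^2*(sqrt(((-27 + 4*sqrt(2)/k^2)^2 - 32/k^4)/k^2)/2 - 27/(2*k) + 2*sqrt(2)/k^3)^(1/3)))/3) + C2*exp(c*((sqrt(((-27 + 4*sqrt(2)/k^2)^2 - 32/k^4)/k^2)/2 - 27/(2*k) + 2*sqrt(2)/k^3)^(1/3) - sqrt(3)*I*(sqrt(((-27 + 4*sqrt(2)/k^2)^2 - 32/k^4)/k^2)/2 - 27/(2*k) + 2*sqrt(2)/k^3)^(1/3) - 2*sqrt(2)/k - 8/(k^2*(-1 + sqrt(3)*I)*(sqrt(((-27 + 4*sqrt(2)/k^2)^2 - 32/k^4)/k^2)/2 - 27/(2*k) + 2*sqrt(2)/k^3)^(1/3)))/6) + C3*exp(c*((sqrt(((-27 + 4*sqrt(2)/k^2)^2 - 32/k^4)/k^2)/2 - 27/(2*k) + 2*sqrt(2)/k^3)^(1/3) + sqrt(3)*I*(sqrt(((-27 + 4*sqrt(2)/k^2)^2 - 32/k^4)/k^2)/2 - 27/(2*k) + 2*sqrt(2)/k^3)^(1/3) - 2*sqrt(2)/k + 8/(k^2*(1 + sqrt(3)*I)*(sqrt(((-27 + 4*sqrt(2)/k^2)^2 - 32/k^4)/k^2)/2 - 27/(2*k) + 2*sqrt(2)/k^3)^(1/3)))/6) + sqrt(3)*c^2 + 2*sqrt(6)


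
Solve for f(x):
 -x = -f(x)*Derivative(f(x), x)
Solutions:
 f(x) = -sqrt(C1 + x^2)
 f(x) = sqrt(C1 + x^2)


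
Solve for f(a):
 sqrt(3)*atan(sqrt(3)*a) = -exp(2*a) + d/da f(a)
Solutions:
 f(a) = C1 + sqrt(3)*(a*atan(sqrt(3)*a) - sqrt(3)*log(3*a^2 + 1)/6) + exp(2*a)/2


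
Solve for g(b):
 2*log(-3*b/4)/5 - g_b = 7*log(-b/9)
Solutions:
 g(b) = C1 - 33*b*log(-b)/5 + b*(-4*log(2) + 33 + 72*log(3))/5


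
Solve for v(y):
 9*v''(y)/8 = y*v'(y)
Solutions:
 v(y) = C1 + C2*erfi(2*y/3)


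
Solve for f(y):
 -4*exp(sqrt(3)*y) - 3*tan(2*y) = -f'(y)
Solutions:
 f(y) = C1 + 4*sqrt(3)*exp(sqrt(3)*y)/3 - 3*log(cos(2*y))/2


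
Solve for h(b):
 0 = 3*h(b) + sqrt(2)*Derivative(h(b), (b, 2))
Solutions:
 h(b) = C1*sin(2^(3/4)*sqrt(3)*b/2) + C2*cos(2^(3/4)*sqrt(3)*b/2)


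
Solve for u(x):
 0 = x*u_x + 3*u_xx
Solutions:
 u(x) = C1 + C2*erf(sqrt(6)*x/6)


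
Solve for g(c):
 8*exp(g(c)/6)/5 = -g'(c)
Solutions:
 g(c) = 6*log(1/(C1 + 8*c)) + 6*log(30)


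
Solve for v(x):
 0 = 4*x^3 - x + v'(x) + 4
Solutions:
 v(x) = C1 - x^4 + x^2/2 - 4*x


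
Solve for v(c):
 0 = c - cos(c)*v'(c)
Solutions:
 v(c) = C1 + Integral(c/cos(c), c)


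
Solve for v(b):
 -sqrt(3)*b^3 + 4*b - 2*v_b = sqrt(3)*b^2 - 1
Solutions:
 v(b) = C1 - sqrt(3)*b^4/8 - sqrt(3)*b^3/6 + b^2 + b/2


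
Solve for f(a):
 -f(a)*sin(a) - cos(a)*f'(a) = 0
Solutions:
 f(a) = C1*cos(a)


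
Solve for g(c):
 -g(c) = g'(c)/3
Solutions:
 g(c) = C1*exp(-3*c)


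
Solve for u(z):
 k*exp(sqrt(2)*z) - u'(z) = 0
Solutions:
 u(z) = C1 + sqrt(2)*k*exp(sqrt(2)*z)/2


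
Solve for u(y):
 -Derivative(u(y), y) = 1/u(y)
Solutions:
 u(y) = -sqrt(C1 - 2*y)
 u(y) = sqrt(C1 - 2*y)


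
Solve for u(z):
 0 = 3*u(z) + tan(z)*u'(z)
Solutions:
 u(z) = C1/sin(z)^3


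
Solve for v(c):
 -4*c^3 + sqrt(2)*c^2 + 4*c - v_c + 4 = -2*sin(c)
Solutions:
 v(c) = C1 - c^4 + sqrt(2)*c^3/3 + 2*c^2 + 4*c - 2*cos(c)


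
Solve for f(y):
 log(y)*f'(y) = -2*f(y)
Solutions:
 f(y) = C1*exp(-2*li(y))


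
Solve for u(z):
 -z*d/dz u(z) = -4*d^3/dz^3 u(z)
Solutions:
 u(z) = C1 + Integral(C2*airyai(2^(1/3)*z/2) + C3*airybi(2^(1/3)*z/2), z)


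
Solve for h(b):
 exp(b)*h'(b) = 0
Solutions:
 h(b) = C1


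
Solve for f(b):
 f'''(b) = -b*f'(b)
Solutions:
 f(b) = C1 + Integral(C2*airyai(-b) + C3*airybi(-b), b)


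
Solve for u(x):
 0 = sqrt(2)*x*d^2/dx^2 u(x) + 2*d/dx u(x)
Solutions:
 u(x) = C1 + C2*x^(1 - sqrt(2))


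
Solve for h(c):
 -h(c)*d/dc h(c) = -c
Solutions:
 h(c) = -sqrt(C1 + c^2)
 h(c) = sqrt(C1 + c^2)


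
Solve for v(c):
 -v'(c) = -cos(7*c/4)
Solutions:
 v(c) = C1 + 4*sin(7*c/4)/7


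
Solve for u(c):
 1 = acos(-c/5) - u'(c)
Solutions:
 u(c) = C1 + c*acos(-c/5) - c + sqrt(25 - c^2)


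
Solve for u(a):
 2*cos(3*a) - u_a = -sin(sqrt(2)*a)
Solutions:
 u(a) = C1 + 2*sin(3*a)/3 - sqrt(2)*cos(sqrt(2)*a)/2


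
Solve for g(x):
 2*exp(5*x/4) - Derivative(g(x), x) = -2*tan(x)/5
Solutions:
 g(x) = C1 + 8*exp(5*x/4)/5 - 2*log(cos(x))/5


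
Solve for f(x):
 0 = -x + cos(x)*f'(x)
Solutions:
 f(x) = C1 + Integral(x/cos(x), x)


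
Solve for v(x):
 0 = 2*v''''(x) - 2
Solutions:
 v(x) = C1 + C2*x + C3*x^2 + C4*x^3 + x^4/24


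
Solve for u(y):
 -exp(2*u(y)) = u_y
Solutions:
 u(y) = log(-sqrt(-1/(C1 - y))) - log(2)/2
 u(y) = log(-1/(C1 - y))/2 - log(2)/2


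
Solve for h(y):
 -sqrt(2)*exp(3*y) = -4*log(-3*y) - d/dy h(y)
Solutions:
 h(y) = C1 - 4*y*log(-y) + 4*y*(1 - log(3)) + sqrt(2)*exp(3*y)/3


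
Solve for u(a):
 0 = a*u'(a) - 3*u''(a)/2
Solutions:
 u(a) = C1 + C2*erfi(sqrt(3)*a/3)


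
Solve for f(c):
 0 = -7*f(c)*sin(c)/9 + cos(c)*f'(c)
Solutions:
 f(c) = C1/cos(c)^(7/9)


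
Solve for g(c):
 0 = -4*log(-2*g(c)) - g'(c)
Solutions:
 Integral(1/(log(-_y) + log(2)), (_y, g(c)))/4 = C1 - c


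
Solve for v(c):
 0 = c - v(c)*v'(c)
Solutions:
 v(c) = -sqrt(C1 + c^2)
 v(c) = sqrt(C1 + c^2)


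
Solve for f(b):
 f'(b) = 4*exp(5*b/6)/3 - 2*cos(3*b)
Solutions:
 f(b) = C1 + 8*exp(5*b/6)/5 - 2*sin(3*b)/3


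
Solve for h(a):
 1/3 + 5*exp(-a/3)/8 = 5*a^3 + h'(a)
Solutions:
 h(a) = C1 - 5*a^4/4 + a/3 - 15*exp(-a/3)/8


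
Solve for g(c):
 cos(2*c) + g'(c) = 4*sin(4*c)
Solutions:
 g(c) = C1 - sin(2*c)/2 - cos(4*c)


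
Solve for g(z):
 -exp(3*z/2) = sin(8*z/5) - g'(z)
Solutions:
 g(z) = C1 + 2*exp(3*z/2)/3 - 5*cos(8*z/5)/8


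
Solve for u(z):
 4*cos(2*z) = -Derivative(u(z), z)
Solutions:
 u(z) = C1 - 2*sin(2*z)


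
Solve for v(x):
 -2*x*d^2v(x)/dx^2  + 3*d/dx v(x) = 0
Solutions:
 v(x) = C1 + C2*x^(5/2)


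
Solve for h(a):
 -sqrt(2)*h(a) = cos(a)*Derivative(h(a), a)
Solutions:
 h(a) = C1*(sin(a) - 1)^(sqrt(2)/2)/(sin(a) + 1)^(sqrt(2)/2)


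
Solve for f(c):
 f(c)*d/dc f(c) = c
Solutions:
 f(c) = -sqrt(C1 + c^2)
 f(c) = sqrt(C1 + c^2)


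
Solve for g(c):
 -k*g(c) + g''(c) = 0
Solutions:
 g(c) = C1*exp(-c*sqrt(k)) + C2*exp(c*sqrt(k))


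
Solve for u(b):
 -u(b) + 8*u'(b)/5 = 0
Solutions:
 u(b) = C1*exp(5*b/8)


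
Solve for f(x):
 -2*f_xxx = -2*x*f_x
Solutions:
 f(x) = C1 + Integral(C2*airyai(x) + C3*airybi(x), x)


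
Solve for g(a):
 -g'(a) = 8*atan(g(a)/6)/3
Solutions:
 Integral(1/atan(_y/6), (_y, g(a))) = C1 - 8*a/3


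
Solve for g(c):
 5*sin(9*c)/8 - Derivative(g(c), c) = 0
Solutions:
 g(c) = C1 - 5*cos(9*c)/72


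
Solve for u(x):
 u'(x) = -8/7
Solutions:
 u(x) = C1 - 8*x/7


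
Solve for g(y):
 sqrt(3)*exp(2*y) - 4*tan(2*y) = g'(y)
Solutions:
 g(y) = C1 + sqrt(3)*exp(2*y)/2 + 2*log(cos(2*y))


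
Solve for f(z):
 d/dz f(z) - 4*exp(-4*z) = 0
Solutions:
 f(z) = C1 - exp(-4*z)


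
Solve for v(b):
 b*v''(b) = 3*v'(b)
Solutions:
 v(b) = C1 + C2*b^4


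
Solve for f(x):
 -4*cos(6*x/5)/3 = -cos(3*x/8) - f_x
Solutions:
 f(x) = C1 - 8*sin(3*x/8)/3 + 10*sin(6*x/5)/9


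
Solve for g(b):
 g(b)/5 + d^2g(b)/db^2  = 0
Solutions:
 g(b) = C1*sin(sqrt(5)*b/5) + C2*cos(sqrt(5)*b/5)


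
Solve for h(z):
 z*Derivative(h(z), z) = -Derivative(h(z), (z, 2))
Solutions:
 h(z) = C1 + C2*erf(sqrt(2)*z/2)


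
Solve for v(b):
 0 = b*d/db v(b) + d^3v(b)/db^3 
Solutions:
 v(b) = C1 + Integral(C2*airyai(-b) + C3*airybi(-b), b)


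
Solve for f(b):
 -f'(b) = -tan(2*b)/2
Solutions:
 f(b) = C1 - log(cos(2*b))/4


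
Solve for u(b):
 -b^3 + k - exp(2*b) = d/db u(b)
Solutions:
 u(b) = C1 - b^4/4 + b*k - exp(2*b)/2


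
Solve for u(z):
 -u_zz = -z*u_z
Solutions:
 u(z) = C1 + C2*erfi(sqrt(2)*z/2)


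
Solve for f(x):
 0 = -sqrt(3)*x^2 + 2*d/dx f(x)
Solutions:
 f(x) = C1 + sqrt(3)*x^3/6


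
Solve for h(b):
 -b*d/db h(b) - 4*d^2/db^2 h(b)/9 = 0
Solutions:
 h(b) = C1 + C2*erf(3*sqrt(2)*b/4)


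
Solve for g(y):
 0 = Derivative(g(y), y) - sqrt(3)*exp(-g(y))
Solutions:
 g(y) = log(C1 + sqrt(3)*y)


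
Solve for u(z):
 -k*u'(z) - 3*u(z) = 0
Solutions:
 u(z) = C1*exp(-3*z/k)


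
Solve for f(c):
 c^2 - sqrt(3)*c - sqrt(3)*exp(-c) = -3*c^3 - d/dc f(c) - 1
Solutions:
 f(c) = C1 - 3*c^4/4 - c^3/3 + sqrt(3)*c^2/2 - c - sqrt(3)*exp(-c)


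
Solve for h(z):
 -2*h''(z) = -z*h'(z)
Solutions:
 h(z) = C1 + C2*erfi(z/2)


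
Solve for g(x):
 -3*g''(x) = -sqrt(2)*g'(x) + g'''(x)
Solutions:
 g(x) = C1 + C2*exp(x*(-3 + sqrt(4*sqrt(2) + 9))/2) + C3*exp(-x*(3 + sqrt(4*sqrt(2) + 9))/2)


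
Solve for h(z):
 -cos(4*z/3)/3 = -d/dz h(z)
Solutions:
 h(z) = C1 + sin(4*z/3)/4


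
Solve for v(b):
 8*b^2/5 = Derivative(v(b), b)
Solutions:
 v(b) = C1 + 8*b^3/15


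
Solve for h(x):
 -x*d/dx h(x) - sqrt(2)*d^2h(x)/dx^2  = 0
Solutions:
 h(x) = C1 + C2*erf(2^(1/4)*x/2)


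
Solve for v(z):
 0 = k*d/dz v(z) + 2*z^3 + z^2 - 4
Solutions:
 v(z) = C1 - z^4/(2*k) - z^3/(3*k) + 4*z/k


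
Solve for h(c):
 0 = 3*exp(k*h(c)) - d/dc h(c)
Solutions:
 h(c) = Piecewise((log(-1/(C1*k + 3*c*k))/k, Ne(k, 0)), (nan, True))
 h(c) = Piecewise((C1 + 3*c, Eq(k, 0)), (nan, True))


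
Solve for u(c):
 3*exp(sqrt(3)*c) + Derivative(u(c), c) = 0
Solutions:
 u(c) = C1 - sqrt(3)*exp(sqrt(3)*c)


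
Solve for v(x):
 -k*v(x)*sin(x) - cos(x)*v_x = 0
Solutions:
 v(x) = C1*exp(k*log(cos(x)))


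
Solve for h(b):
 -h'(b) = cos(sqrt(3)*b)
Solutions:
 h(b) = C1 - sqrt(3)*sin(sqrt(3)*b)/3


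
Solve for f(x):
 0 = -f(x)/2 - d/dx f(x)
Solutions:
 f(x) = C1*exp(-x/2)


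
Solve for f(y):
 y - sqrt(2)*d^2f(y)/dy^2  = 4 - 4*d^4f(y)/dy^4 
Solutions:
 f(y) = C1 + C2*y + C3*exp(-2^(1/4)*y/2) + C4*exp(2^(1/4)*y/2) + sqrt(2)*y^3/12 - sqrt(2)*y^2


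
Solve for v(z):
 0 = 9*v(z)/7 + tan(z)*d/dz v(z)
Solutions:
 v(z) = C1/sin(z)^(9/7)


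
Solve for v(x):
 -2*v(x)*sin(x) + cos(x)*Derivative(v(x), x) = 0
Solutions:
 v(x) = C1/cos(x)^2


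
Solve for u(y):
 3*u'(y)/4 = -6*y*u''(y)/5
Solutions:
 u(y) = C1 + C2*y^(3/8)


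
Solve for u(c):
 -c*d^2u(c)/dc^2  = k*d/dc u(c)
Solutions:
 u(c) = C1 + c^(1 - re(k))*(C2*sin(log(c)*Abs(im(k))) + C3*cos(log(c)*im(k)))


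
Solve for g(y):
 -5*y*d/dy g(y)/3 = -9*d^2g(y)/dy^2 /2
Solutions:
 g(y) = C1 + C2*erfi(sqrt(15)*y/9)


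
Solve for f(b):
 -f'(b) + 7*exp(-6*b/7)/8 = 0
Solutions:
 f(b) = C1 - 49*exp(-6*b/7)/48


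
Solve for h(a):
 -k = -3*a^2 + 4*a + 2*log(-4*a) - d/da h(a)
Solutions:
 h(a) = C1 - a^3 + 2*a^2 + a*(k - 2 + 4*log(2)) + 2*a*log(-a)


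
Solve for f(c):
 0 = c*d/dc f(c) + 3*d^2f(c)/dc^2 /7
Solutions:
 f(c) = C1 + C2*erf(sqrt(42)*c/6)


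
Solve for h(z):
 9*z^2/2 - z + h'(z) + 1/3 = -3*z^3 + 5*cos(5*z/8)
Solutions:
 h(z) = C1 - 3*z^4/4 - 3*z^3/2 + z^2/2 - z/3 + 8*sin(5*z/8)


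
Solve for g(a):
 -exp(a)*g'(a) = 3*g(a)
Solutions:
 g(a) = C1*exp(3*exp(-a))


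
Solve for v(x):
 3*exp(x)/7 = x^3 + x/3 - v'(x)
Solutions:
 v(x) = C1 + x^4/4 + x^2/6 - 3*exp(x)/7


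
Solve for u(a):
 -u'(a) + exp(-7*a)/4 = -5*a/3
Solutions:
 u(a) = C1 + 5*a^2/6 - exp(-7*a)/28


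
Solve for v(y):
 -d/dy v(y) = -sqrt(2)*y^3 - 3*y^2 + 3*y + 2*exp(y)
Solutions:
 v(y) = C1 + sqrt(2)*y^4/4 + y^3 - 3*y^2/2 - 2*exp(y)


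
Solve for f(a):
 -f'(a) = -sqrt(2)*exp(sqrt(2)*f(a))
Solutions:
 f(a) = sqrt(2)*(2*log(-1/(C1 + sqrt(2)*a)) - log(2))/4


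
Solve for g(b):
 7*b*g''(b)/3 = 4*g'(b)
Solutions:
 g(b) = C1 + C2*b^(19/7)


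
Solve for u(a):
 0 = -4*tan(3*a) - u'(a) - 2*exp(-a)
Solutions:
 u(a) = C1 - 2*log(tan(3*a)^2 + 1)/3 + 2*exp(-a)


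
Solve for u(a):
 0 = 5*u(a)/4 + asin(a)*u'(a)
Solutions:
 u(a) = C1*exp(-5*Integral(1/asin(a), a)/4)


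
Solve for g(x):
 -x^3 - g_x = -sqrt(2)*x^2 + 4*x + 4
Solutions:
 g(x) = C1 - x^4/4 + sqrt(2)*x^3/3 - 2*x^2 - 4*x


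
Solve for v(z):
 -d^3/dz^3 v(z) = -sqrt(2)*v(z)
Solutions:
 v(z) = C3*exp(2^(1/6)*z) + (C1*sin(2^(1/6)*sqrt(3)*z/2) + C2*cos(2^(1/6)*sqrt(3)*z/2))*exp(-2^(1/6)*z/2)


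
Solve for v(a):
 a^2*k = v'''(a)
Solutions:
 v(a) = C1 + C2*a + C3*a^2 + a^5*k/60


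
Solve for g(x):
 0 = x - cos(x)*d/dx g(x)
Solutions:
 g(x) = C1 + Integral(x/cos(x), x)


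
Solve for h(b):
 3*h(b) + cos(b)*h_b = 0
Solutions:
 h(b) = C1*(sin(b) - 1)^(3/2)/(sin(b) + 1)^(3/2)


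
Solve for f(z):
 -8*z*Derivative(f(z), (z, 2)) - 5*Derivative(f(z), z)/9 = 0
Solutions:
 f(z) = C1 + C2*z^(67/72)


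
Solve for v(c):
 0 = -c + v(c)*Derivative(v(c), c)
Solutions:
 v(c) = -sqrt(C1 + c^2)
 v(c) = sqrt(C1 + c^2)


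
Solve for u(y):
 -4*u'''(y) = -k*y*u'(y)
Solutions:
 u(y) = C1 + Integral(C2*airyai(2^(1/3)*k^(1/3)*y/2) + C3*airybi(2^(1/3)*k^(1/3)*y/2), y)


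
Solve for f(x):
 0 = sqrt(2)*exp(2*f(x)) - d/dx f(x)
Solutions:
 f(x) = log(-sqrt(-1/(C1 + sqrt(2)*x))) - log(2)/2
 f(x) = log(-1/(C1 + sqrt(2)*x))/2 - log(2)/2


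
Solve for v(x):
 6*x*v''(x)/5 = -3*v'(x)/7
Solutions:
 v(x) = C1 + C2*x^(9/14)


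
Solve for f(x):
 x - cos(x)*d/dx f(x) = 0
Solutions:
 f(x) = C1 + Integral(x/cos(x), x)


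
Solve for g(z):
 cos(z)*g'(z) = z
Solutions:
 g(z) = C1 + Integral(z/cos(z), z)


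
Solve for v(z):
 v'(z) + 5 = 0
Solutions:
 v(z) = C1 - 5*z


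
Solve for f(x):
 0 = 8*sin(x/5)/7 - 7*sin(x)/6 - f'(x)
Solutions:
 f(x) = C1 - 40*cos(x/5)/7 + 7*cos(x)/6


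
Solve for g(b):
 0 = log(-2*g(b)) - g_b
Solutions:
 -Integral(1/(log(-_y) + log(2)), (_y, g(b))) = C1 - b


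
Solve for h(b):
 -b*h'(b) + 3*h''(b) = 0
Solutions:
 h(b) = C1 + C2*erfi(sqrt(6)*b/6)


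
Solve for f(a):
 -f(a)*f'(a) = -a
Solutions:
 f(a) = -sqrt(C1 + a^2)
 f(a) = sqrt(C1 + a^2)


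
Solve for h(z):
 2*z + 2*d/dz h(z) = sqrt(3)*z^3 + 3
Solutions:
 h(z) = C1 + sqrt(3)*z^4/8 - z^2/2 + 3*z/2


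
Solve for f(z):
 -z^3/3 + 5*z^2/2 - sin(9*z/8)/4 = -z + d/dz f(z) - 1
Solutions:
 f(z) = C1 - z^4/12 + 5*z^3/6 + z^2/2 + z + 2*cos(9*z/8)/9


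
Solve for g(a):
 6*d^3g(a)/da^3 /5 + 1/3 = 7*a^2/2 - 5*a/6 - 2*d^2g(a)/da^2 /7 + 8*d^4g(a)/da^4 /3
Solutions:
 g(a) = C1 + C2*a + C3*exp(a*(63 - sqrt(12369))/280) + C4*exp(a*(63 + sqrt(12369))/280) + 49*a^4/48 - 6349*a^3/360 + 67193*a^2/200


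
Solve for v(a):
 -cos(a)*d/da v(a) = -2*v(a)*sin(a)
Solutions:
 v(a) = C1/cos(a)^2


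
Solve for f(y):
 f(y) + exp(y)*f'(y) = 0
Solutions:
 f(y) = C1*exp(exp(-y))


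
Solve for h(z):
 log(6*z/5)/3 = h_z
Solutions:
 h(z) = C1 + z*log(z)/3 - z*log(5)/3 - z/3 + z*log(6)/3


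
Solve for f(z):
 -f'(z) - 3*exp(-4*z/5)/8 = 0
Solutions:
 f(z) = C1 + 15*exp(-4*z/5)/32


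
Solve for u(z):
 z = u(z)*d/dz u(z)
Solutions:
 u(z) = -sqrt(C1 + z^2)
 u(z) = sqrt(C1 + z^2)
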